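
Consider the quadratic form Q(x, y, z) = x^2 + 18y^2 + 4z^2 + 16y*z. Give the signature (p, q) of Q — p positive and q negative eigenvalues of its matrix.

(3, 0)

The associated matrix is A = [[1, 0, 0], [0, 18, 8], [0, 8, 4]].
Symmetric row and column elimination reduces A to a congruent diagonal form with pivots 1, 18, 4/9.
Counting signs: 3 positive.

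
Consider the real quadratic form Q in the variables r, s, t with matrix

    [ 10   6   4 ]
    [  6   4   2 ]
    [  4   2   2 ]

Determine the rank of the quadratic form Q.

Symmetric row and column elimination reduces A to a congruent diagonal form with pivots 10, 2/5, 0.
So there are 2 positive, 1 zero pivots.
The rank is the number of nonzero pivots: 2.

2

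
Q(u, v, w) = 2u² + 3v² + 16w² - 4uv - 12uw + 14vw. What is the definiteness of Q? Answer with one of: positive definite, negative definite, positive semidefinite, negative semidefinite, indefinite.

The associated matrix is A = [[2, -2, -6], [-2, 3, 7], [-6, 7, 16]].
Applying the same elementary operations to the rows and columns of A produces a congruent diagonal matrix with entries 2, 1, -3.
That gives 2 positive, 1 negative pivots.
Hence Q is indefinite.

indefinite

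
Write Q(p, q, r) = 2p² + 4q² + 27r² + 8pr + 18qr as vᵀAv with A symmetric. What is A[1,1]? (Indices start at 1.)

The coefficient of p² in Q is 2, and that is exactly A[1,1].

2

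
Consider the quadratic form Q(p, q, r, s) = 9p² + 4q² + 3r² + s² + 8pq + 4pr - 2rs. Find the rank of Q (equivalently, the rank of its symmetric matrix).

4

The symmetric matrix is A = [[9, 4, 2, 0], [4, 4, 0, 0], [2, 0, 3, -1], [0, 0, -1, 1]].
Congruent diagonalization of A (simultaneous row and column reduction) yields pivots 9, 20/9, 11/5, 6/11.
So there are 4 positive pivots.
The rank is the number of nonzero pivots: 4.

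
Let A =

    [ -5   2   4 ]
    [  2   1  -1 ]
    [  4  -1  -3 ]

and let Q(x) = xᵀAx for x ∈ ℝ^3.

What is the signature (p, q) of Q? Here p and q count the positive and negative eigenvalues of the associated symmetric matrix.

Row-reducing A symmetrically gives the diagonal entries -5, 9/5, 0.
Counting signs: 1 positive, 1 negative, 1 zero.

(1, 1)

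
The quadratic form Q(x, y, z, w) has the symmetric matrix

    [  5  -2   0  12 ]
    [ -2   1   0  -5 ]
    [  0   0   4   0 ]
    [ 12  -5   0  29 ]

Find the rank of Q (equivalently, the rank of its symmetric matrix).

3

Congruent diagonalization of A (simultaneous row and column reduction) yields pivots 5, 1/5, 4, 0.
Counting signs: 3 positive, 1 zero.
The rank is the number of nonzero pivots: 3.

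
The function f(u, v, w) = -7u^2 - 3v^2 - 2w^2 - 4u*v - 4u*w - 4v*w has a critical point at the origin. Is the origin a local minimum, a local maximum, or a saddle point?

The Hessian at the origin is H = [[-14, -4, -4], [-4, -6, -4], [-4, -4, -4]].
Applying the same elementary operations to the rows and columns of H produces a congruent diagonal matrix with entries -14, -34/7, -20/17.
That gives 3 negative pivots.
H is negative definite, so the origin is a strict local maximum.

local maximum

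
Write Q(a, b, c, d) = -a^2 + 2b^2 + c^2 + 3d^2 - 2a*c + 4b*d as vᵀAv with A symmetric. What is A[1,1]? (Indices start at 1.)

The coefficient of a^2 in Q is -1, and that is exactly A[1,1].

-1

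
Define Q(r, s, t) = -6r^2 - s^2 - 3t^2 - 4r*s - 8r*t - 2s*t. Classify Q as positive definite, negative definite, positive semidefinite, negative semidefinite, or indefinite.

negative semidefinite

The symmetric matrix is A = [[-6, -2, -4], [-2, -1, -1], [-4, -1, -3]].
Symmetric row and column elimination reduces A to a congruent diagonal form with pivots -6, -1/3, 0.
That gives 2 negative, 1 zero pivots.
Hence Q is negative semidefinite.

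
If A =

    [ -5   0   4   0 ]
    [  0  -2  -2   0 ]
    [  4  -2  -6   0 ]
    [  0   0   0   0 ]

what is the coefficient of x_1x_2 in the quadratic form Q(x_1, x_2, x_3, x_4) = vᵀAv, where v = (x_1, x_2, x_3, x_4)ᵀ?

0

The coefficient of x_1x_2 is A[1,2] + A[2,1] = 2·0 = 0.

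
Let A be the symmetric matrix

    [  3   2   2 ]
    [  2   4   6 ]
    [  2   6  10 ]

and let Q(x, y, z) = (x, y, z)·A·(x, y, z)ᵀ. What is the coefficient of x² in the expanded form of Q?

The coefficient of x² is the diagonal entry A[1,1] = 3.

3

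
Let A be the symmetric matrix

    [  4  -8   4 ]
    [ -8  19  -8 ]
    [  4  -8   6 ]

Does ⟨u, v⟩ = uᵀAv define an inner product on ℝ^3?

Leading principal minors: Δ_1 = 4, Δ_2 = 12, Δ_3 = 24.
All leading principal minors are positive, so by Sylvester's criterion Q is positive definite.
⟨·,·⟩ is an inner product exactly when A is positive definite.

yes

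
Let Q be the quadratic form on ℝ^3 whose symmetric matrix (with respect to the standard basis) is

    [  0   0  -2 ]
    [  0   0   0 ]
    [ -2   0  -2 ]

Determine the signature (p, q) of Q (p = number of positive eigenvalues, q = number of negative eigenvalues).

By Sylvester's law of inertia any congruent diagonalization of A has 1 positive, 1 negative and 1 zero entries.

(1, 1)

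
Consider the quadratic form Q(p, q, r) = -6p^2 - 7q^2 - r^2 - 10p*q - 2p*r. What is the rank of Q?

3

Write A = [[-6, -5, -1], [-5, -7, 0], [-1, 0, -1]].
Applying the same elementary operations to the rows and columns of A produces a congruent diagonal matrix with entries -6, -17/6, -10/17.
That gives 3 negative pivots.
The rank is the number of nonzero pivots: 3.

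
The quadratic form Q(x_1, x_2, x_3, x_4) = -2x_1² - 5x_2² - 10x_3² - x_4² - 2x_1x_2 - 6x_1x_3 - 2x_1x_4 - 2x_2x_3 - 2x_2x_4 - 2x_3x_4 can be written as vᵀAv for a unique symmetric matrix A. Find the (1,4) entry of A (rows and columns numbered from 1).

-1

The coefficient of x_1·x_4 in Q is -2. For a symmetric A this equals A[1,4] + A[4,1] = 2·A[1,4].
So A[1,4] = -2/2 = -1.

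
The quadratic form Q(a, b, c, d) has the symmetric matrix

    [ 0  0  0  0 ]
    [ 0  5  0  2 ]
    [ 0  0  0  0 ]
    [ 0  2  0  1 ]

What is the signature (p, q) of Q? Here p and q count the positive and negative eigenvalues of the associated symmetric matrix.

Symmetric row and column elimination reduces A to a congruent diagonal form with pivots 0, 5, 0, 1/5.
Counting signs: 2 positive, 2 zero.

(2, 0)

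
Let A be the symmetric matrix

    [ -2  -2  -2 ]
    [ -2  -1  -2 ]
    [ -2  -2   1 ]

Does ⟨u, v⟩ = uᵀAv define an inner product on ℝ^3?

Applying the same elementary operations to the rows and columns of A produces a congruent diagonal matrix with entries -2, 1, 3.
So there are 2 positive, 1 negative pivots.
Hence Q is indefinite.
⟨·,·⟩ is an inner product exactly when A is positive definite.

no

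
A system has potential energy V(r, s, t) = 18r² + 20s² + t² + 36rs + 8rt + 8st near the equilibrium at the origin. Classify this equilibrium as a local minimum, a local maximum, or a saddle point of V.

local minimum

The Hessian at the origin is H = [[36, 36, 8], [36, 40, 8], [8, 8, 2]].
Congruent diagonalization of H (simultaneous row and column reduction) yields pivots 36, 4, 2/9.
Counting signs: 3 positive.
H is positive definite, so the origin is a strict local minimum.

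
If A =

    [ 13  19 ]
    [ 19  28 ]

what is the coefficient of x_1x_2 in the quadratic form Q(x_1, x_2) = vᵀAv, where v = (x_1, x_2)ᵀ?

38

The coefficient of x_1x_2 is A[1,2] + A[2,1] = 2·19 = 38.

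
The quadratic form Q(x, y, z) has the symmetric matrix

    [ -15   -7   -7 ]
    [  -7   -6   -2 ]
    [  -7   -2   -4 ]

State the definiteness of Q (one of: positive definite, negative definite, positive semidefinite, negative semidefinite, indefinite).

negative definite

Leading principal minors: Δ_1 = -15, Δ_2 = 41, Δ_3 = -6.
The signs alternate starting with Δ_1 < 0, so by Sylvester's criterion Q is negative definite.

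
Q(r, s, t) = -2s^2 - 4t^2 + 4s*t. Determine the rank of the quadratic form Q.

The symmetric matrix is A = [[0, 0, 0], [0, -2, 2], [0, 2, -4]].
Applying the same elementary operations to the rows and columns of A produces a congruent diagonal matrix with entries 0, -2, -2.
So there are 2 negative, 1 zero pivots.
The rank is the number of nonzero pivots: 2.

2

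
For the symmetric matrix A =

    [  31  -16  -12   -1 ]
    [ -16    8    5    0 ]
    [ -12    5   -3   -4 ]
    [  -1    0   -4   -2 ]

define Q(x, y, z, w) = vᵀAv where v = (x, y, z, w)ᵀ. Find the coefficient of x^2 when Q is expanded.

31

The coefficient of x^2 is the diagonal entry A[1,1] = 31.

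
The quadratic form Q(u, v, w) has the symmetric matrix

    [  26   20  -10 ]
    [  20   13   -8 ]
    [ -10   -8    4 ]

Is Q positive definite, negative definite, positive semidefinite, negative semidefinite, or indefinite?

Applying the same elementary operations to the rows and columns of A produces a congruent diagonal matrix with entries 26, -31/13, 6/31.
So there are 2 positive, 1 negative pivots.
Hence Q is indefinite.

indefinite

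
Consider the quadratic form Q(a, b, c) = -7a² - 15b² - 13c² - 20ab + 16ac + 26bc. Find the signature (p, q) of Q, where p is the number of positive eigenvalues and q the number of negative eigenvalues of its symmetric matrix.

The associated matrix is A = [[-7, -10, 8], [-10, -15, 13], [8, 13, -13]].
Congruent diagonalization of A (simultaneous row and column reduction) yields pivots -7, -5/7, -2/5.
That gives 3 negative pivots.

(0, 3)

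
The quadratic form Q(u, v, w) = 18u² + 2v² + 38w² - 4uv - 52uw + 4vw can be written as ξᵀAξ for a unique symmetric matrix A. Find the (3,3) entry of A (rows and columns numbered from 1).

The coefficient of w² in Q is 38, and that is exactly A[3,3].

38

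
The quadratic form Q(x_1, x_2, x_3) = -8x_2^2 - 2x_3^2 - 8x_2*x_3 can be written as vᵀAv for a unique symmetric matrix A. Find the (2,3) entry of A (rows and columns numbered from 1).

The coefficient of x_2·x_3 in Q is -8. For a symmetric A this equals A[2,3] + A[3,2] = 2·A[2,3].
So A[2,3] = -8/2 = -4.

-4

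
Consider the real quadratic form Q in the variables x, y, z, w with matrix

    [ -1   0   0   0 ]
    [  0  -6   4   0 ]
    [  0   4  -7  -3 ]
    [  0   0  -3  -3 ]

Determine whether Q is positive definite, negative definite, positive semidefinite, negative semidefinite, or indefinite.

negative definite

Leading principal minors: Δ_1 = -1, Δ_2 = 6, Δ_3 = -26, Δ_4 = 24.
The signs alternate starting with Δ_1 < 0, so by Sylvester's criterion Q is negative definite.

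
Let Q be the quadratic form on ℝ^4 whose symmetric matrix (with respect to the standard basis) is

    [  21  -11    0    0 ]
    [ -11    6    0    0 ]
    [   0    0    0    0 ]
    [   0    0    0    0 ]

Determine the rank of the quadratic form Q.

2

Applying the same elementary operations to the rows and columns of A produces a congruent diagonal matrix with entries 21, 5/21, 0, 0.
That gives 2 positive, 2 zero pivots.
The rank is the number of nonzero pivots: 2.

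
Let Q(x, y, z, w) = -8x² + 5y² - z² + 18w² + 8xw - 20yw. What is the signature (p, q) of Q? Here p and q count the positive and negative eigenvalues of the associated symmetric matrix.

Write A = [[-8, 0, 0, 4], [0, 5, 0, -10], [0, 0, -1, 0], [4, -10, 0, 18]].
Symmetric row and column elimination reduces A to a congruent diagonal form with pivots -8, 5, -1, 0.
Counting signs: 1 positive, 2 negative, 1 zero.

(1, 2)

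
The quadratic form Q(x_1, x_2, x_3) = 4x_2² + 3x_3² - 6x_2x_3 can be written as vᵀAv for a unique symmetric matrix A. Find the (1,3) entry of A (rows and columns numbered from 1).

0

The coefficient of x_1·x_3 in Q is 0. For a symmetric A this equals A[1,3] + A[3,1] = 2·A[1,3].
So A[1,3] = 0/2 = 0.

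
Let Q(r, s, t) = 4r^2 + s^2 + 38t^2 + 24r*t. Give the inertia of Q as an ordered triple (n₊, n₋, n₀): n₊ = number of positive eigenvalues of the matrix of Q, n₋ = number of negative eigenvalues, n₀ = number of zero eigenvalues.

(3, 0, 0)

Write A = [[4, 0, 12], [0, 1, 0], [12, 0, 38]].
Applying the same elementary operations to the rows and columns of A produces a congruent diagonal matrix with entries 4, 1, 2.
Counting signs: 3 positive.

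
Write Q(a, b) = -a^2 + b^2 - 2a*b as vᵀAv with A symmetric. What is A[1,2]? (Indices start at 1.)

-1

The coefficient of a·b in Q is -2. For a symmetric A this equals A[1,2] + A[2,1] = 2·A[1,2].
So A[1,2] = -2/2 = -1.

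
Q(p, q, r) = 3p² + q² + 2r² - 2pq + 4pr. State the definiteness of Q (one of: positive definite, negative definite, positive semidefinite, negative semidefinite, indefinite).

The associated matrix is A = [[3, -1, 2], [-1, 1, 0], [2, 0, 2]].
Applying the same elementary operations to the rows and columns of A produces a congruent diagonal matrix with entries 3, 2/3, 0.
Counting signs: 2 positive, 1 zero.
Hence Q is positive semidefinite.

positive semidefinite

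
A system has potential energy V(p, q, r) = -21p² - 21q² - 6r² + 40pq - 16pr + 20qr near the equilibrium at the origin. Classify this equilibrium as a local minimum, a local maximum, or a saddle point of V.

local maximum

The Hessian at the origin is H = [[-42, 40, -16], [40, -42, 20], [-16, 20, -12]].
Row-reducing H symmetrically gives the diagonal entries -42, -82/21, -4/41.
So there are 3 negative pivots.
H is negative definite, so the origin is a strict local maximum.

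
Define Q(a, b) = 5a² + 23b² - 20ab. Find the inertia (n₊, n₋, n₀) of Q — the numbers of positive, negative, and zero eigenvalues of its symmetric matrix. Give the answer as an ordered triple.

(2, 0, 0)

Write A = [[5, -10], [-10, 23]].
Congruent diagonalization of A (simultaneous row and column reduction) yields pivots 5, 3.
Counting signs: 2 positive.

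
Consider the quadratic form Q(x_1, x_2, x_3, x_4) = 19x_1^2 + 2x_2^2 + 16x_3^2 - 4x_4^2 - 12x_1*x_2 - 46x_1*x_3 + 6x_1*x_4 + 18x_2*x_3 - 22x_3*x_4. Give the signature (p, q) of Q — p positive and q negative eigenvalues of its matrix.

Write A = [[19, -6, -23, 3], [-6, 2, 9, 0], [-23, 9, 16, -11], [3, 0, -11, -4]].
Row-reducing A symmetrically gives the diagonal entries 19, 2/19, -81/2, 5/81.
So there are 3 positive, 1 negative pivots.

(3, 1)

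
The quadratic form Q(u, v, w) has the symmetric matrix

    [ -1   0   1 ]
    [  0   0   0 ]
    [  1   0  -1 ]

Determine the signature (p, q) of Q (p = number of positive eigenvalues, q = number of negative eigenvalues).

(0, 1)

Row-reducing A symmetrically gives the diagonal entries -1, 0, 0.
So there are 1 negative, 2 zero pivots.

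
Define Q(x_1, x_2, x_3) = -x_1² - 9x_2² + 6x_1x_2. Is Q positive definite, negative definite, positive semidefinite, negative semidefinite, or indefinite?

negative semidefinite

Write A = [[-1, 3, 0], [3, -9, 0], [0, 0, 0]].
Symmetric row and column elimination reduces A to a congruent diagonal form with pivots -1, 0, 0.
Counting signs: 1 negative, 2 zero.
Hence Q is negative semidefinite.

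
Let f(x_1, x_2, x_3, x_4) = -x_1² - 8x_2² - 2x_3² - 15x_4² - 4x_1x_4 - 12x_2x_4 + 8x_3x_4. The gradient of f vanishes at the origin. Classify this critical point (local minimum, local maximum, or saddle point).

saddle point

The Hessian at the origin is H = [[-2, 0, 0, -4], [0, -16, 0, -12], [0, 0, -4, 8], [-4, -12, 8, -30]].
Symmetric row and column elimination reduces H to a congruent diagonal form with pivots -2, -16, -4, 3.
Counting signs: 1 positive, 3 negative.
H is indefinite, so the origin is a saddle point.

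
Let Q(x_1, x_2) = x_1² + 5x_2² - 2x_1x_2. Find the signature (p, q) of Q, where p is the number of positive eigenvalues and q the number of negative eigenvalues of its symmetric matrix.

(2, 0)

The symmetric matrix is A = [[1, -1], [-1, 5]].
Congruent diagonalization of A (simultaneous row and column reduction) yields pivots 1, 4.
So there are 2 positive pivots.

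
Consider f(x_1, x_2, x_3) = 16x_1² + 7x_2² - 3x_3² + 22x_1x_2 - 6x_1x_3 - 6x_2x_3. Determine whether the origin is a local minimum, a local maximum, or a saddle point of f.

saddle point

The Hessian at the origin is H = [[32, 22, -6], [22, 14, -6], [-6, -6, -6]].
Row-reducing H symmetrically gives the diagonal entries 32, -9/8, -4.
So there are 1 positive, 2 negative pivots.
H is indefinite, so the origin is a saddle point.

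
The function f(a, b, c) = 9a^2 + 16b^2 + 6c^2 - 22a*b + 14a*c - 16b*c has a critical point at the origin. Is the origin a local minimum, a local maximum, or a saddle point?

local minimum

The Hessian at the origin is H = [[18, -22, 14], [-22, 32, -16], [14, -16, 12]].
Row-reducing H symmetrically gives the diagonal entries 18, 46/9, 20/23.
Counting signs: 3 positive.
H is positive definite, so the origin is a strict local minimum.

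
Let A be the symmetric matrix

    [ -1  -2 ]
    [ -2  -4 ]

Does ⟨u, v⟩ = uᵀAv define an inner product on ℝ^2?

no

Applying the same elementary operations to the rows and columns of A produces a congruent diagonal matrix with entries -1, 0.
So there are 1 negative, 1 zero pivots.
Hence Q is negative semidefinite.
⟨·,·⟩ is an inner product exactly when A is positive definite.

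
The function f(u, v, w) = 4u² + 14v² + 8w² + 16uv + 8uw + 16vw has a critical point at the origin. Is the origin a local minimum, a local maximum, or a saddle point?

The Hessian at the origin is H = [[8, 16, 8], [16, 28, 16], [8, 16, 16]].
Row-reducing H symmetrically gives the diagonal entries 8, -4, 8.
So there are 2 positive, 1 negative pivots.
H is indefinite, so the origin is a saddle point.

saddle point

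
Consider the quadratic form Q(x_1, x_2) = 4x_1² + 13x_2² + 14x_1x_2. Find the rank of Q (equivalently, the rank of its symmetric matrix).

The symmetric matrix is A = [[4, 7], [7, 13]].
Applying the same elementary operations to the rows and columns of A produces a congruent diagonal matrix with entries 4, 3/4.
Counting signs: 2 positive.
The rank is the number of nonzero pivots: 2.

2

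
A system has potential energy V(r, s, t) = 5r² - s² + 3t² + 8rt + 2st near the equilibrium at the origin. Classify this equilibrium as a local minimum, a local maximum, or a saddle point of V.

The Hessian at the origin is H = [[10, 0, 8], [0, -2, 2], [8, 2, 6]].
Applying the same elementary operations to the rows and columns of H produces a congruent diagonal matrix with entries 10, -2, 8/5.
Counting signs: 2 positive, 1 negative.
H is indefinite, so the origin is a saddle point.

saddle point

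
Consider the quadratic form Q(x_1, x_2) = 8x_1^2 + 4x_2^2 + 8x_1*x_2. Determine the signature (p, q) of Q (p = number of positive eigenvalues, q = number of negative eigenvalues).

Write A = [[8, 4], [4, 4]].
Symmetric row and column elimination reduces A to a congruent diagonal form with pivots 8, 2.
That gives 2 positive pivots.

(2, 0)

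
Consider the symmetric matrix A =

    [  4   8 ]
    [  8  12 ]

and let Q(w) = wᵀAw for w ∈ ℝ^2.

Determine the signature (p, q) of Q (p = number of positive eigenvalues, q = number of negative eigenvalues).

(1, 1)

Symmetric row and column elimination reduces A to a congruent diagonal form with pivots 4, -4.
So there are 1 positive, 1 negative pivots.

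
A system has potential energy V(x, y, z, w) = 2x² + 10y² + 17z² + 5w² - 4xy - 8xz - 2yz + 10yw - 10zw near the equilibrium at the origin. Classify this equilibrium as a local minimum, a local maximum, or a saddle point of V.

local minimum

The Hessian at the origin is H = [[4, -4, -8, 0], [-4, 20, -2, 10], [-8, -2, 34, -10], [0, 10, -10, 10]].
Symmetric row and column elimination reduces H to a congruent diagonal form with pivots 4, 16, 47/4, 120/47.
So there are 4 positive pivots.
H is positive definite, so the origin is a strict local minimum.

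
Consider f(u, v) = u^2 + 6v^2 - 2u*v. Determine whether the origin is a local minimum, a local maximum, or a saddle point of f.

The Hessian at the origin is H = [[2, -2], [-2, 12]].
det H = 2·12 − (-2)² = 20 > 0 and H[1,1] = 2 > 0, so H is positive definite.
Therefore the origin is a local minimum.

local minimum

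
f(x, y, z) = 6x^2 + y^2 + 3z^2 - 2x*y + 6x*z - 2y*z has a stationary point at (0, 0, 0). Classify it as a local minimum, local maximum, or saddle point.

local minimum

The Hessian at the origin is H = [[12, -2, 6], [-2, 2, -2], [6, -2, 6]].
Congruent diagonalization of H (simultaneous row and column reduction) yields pivots 12, 5/3, 12/5.
Counting signs: 3 positive.
H is positive definite, so the origin is a strict local minimum.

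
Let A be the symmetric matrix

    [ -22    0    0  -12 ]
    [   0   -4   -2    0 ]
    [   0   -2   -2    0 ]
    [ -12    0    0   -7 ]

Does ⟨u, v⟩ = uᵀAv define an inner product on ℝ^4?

no

Leading principal minors: Δ_1 = -22, Δ_2 = 88, Δ_3 = -88, Δ_4 = 40.
The signs alternate starting with Δ_1 < 0, so by Sylvester's criterion Q is negative definite.
⟨·,·⟩ is an inner product exactly when A is positive definite.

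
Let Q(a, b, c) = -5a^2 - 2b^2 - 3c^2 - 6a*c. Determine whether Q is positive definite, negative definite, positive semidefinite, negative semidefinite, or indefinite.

The symmetric matrix of Q is A = [[-5, 0, -3], [0, -2, 0], [-3, 0, -3]].
Leading principal minors: Δ_1 = -5, Δ_2 = 10, Δ_3 = -12.
The signs alternate starting with Δ_1 < 0, so by Sylvester's criterion Q is negative definite.

negative definite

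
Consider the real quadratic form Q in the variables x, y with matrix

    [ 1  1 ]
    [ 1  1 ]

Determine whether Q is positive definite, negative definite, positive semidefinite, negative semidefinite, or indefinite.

positive semidefinite

For the 2×2 matrix [[1, 1], [1, 1]]: det = 1·1 − (1)² = 0, trace = 2.
det = 0 so one eigenvalue is zero; the form is semidefinite with the sign of the trace.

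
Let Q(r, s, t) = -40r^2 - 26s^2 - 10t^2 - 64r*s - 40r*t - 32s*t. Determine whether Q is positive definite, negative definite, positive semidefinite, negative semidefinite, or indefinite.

The associated matrix is A = [[-40, -32, -20], [-32, -26, -16], [-20, -16, -10]].
Applying the same elementary operations to the rows and columns of A produces a congruent diagonal matrix with entries -40, -2/5, 0.
Counting signs: 2 negative, 1 zero.
Hence Q is negative semidefinite.

negative semidefinite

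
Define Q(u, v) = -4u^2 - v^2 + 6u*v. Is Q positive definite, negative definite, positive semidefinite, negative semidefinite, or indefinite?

The symmetric matrix of Q is [[-4, 3], [3, -1]].
For the 2×2 matrix [[-4, 3], [3, -1]]: det = -4·-1 − (3)² = -5, trace = -5.
det < 0 so the eigenvalues have opposite signs; the form is indefinite.

indefinite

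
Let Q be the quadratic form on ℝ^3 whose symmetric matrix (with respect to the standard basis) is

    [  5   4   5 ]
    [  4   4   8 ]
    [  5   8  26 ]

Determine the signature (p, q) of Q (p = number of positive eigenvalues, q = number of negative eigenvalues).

(3, 0)

Row-reducing A symmetrically gives the diagonal entries 5, 4/5, 1.
That gives 3 positive pivots.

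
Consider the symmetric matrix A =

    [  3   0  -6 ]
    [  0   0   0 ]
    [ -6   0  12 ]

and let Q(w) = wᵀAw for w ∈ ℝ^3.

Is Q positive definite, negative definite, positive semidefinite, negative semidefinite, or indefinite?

positive semidefinite

Congruent diagonalization of A (simultaneous row and column reduction) yields pivots 3, 0, 0.
That gives 1 positive, 2 zero pivots.
Hence Q is positive semidefinite.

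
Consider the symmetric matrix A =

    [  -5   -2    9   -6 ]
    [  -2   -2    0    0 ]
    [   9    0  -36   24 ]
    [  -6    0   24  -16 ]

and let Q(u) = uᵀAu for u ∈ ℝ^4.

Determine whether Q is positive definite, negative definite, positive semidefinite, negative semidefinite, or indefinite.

negative semidefinite

Applying the same elementary operations to the rows and columns of A produces a congruent diagonal matrix with entries -5, -6/5, -9, 0.
That gives 3 negative, 1 zero pivots.
Hence Q is negative semidefinite.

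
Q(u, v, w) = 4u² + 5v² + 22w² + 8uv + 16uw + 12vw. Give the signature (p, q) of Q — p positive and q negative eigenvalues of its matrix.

(3, 0)

Write A = [[4, 4, 8], [4, 5, 6], [8, 6, 22]].
Symmetric row and column elimination reduces A to a congruent diagonal form with pivots 4, 1, 2.
Counting signs: 3 positive.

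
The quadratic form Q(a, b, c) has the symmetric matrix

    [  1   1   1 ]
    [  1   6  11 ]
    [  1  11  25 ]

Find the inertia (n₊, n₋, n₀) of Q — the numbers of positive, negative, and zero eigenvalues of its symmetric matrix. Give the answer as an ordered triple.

(3, 0, 0)

Congruent diagonalization of A (simultaneous row and column reduction) yields pivots 1, 5, 4.
So there are 3 positive pivots.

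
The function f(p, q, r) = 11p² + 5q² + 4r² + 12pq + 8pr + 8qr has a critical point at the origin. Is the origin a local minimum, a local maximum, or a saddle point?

The Hessian at the origin is H = [[22, 12, 8], [12, 10, 8], [8, 8, 8]].
Symmetric row and column elimination reduces H to a congruent diagonal form with pivots 22, 38/11, 24/19.
So there are 3 positive pivots.
H is positive definite, so the origin is a strict local minimum.

local minimum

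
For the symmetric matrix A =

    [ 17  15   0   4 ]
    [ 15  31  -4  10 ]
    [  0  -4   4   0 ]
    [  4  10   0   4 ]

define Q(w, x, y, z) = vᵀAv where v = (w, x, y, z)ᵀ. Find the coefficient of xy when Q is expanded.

-8

The coefficient of xy is A[2,3] + A[3,2] = 2·(-4) = -8.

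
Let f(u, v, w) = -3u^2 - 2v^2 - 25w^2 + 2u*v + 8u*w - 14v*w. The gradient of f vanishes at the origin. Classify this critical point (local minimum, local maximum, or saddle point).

The Hessian at the origin is H = [[-6, 2, 8], [2, -4, -14], [8, -14, -50]].
Row-reducing H symmetrically gives the diagonal entries -6, -10/3, -4/5.
So there are 3 negative pivots.
H is negative definite, so the origin is a strict local maximum.

local maximum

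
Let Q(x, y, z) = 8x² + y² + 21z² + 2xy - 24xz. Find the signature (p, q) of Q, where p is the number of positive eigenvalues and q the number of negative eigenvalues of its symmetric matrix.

(3, 0)

The associated matrix is A = [[8, 1, -12], [1, 1, 0], [-12, 0, 21]].
Congruent diagonalization of A (simultaneous row and column reduction) yields pivots 8, 7/8, 3/7.
That gives 3 positive pivots.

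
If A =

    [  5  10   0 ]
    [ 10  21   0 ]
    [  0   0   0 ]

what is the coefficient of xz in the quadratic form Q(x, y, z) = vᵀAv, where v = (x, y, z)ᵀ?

0

The coefficient of xz is A[1,3] + A[3,1] = 2·0 = 0.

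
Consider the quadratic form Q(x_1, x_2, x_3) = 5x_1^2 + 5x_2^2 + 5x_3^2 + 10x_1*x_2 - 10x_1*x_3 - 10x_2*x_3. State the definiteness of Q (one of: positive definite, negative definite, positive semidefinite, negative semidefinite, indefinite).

positive semidefinite

Write A = [[5, 5, -5], [5, 5, -5], [-5, -5, 5]].
Congruent diagonalization of A (simultaneous row and column reduction) yields pivots 5, 0, 0.
Counting signs: 1 positive, 2 zero.
Hence Q is positive semidefinite.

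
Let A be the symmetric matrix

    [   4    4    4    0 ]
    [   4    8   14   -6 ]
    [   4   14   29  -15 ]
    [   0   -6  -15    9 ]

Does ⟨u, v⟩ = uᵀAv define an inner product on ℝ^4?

no

Symmetric row and column elimination reduces A to a congruent diagonal form with pivots 4, 4, 0, 0.
Counting signs: 2 positive, 2 zero.
Hence Q is positive semidefinite.
⟨·,·⟩ is an inner product exactly when A is positive definite.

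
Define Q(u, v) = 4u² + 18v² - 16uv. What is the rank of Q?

The associated matrix is A = [[4, -8], [-8, 18]].
Congruent diagonalization of A (simultaneous row and column reduction) yields pivots 4, 2.
So there are 2 positive pivots.
The rank is the number of nonzero pivots: 2.

2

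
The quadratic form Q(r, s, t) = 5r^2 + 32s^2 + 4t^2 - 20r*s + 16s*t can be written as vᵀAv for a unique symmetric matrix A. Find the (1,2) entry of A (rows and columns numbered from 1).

The coefficient of r·s in Q is -20. For a symmetric A this equals A[1,2] + A[2,1] = 2·A[1,2].
So A[1,2] = -20/2 = -10.

-10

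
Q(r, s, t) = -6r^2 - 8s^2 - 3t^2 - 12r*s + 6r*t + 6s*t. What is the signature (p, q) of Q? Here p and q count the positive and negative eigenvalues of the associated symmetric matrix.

(0, 3)

The associated matrix is A = [[-6, -6, 3], [-6, -8, 3], [3, 3, -3]].
Applying the same elementary operations to the rows and columns of A produces a congruent diagonal matrix with entries -6, -2, -3/2.
So there are 3 negative pivots.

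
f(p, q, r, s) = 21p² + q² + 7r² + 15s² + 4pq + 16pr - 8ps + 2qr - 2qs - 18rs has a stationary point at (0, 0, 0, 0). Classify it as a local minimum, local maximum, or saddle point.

local minimum

The Hessian at the origin is H = [[42, 4, 16, -8], [4, 2, 2, -2], [16, 2, 14, -18], [-8, -2, -18, 30]].
Row-reducing H symmetrically gives the diagonal entries 42, 34/21, 132/17, 4/33.
Counting signs: 4 positive.
H is positive definite, so the origin is a strict local minimum.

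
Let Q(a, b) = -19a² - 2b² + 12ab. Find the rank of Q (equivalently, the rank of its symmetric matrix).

2

Write A = [[-19, 6], [6, -2]].
Applying the same elementary operations to the rows and columns of A produces a congruent diagonal matrix with entries -19, -2/19.
So there are 2 negative pivots.
The rank is the number of nonzero pivots: 2.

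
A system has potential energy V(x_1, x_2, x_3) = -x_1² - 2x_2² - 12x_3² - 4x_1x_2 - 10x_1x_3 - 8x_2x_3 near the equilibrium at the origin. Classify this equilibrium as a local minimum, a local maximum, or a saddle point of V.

The Hessian at the origin is H = [[-2, -4, -10], [-4, -4, -8], [-10, -8, -24]].
Symmetric row and column elimination reduces H to a congruent diagonal form with pivots -2, 4, -10.
That gives 1 positive, 2 negative pivots.
H is indefinite, so the origin is a saddle point.

saddle point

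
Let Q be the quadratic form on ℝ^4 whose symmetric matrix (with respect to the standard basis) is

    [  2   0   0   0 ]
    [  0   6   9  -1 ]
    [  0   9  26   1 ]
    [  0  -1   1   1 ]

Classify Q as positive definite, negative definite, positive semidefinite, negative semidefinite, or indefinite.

Leading principal minors: Δ_1 = 2, Δ_2 = 12, Δ_3 = 150, Δ_4 = 50.
All leading principal minors are positive, so by Sylvester's criterion Q is positive definite.

positive definite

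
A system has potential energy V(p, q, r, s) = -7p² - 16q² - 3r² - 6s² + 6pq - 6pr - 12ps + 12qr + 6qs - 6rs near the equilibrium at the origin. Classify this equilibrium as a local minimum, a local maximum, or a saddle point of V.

local maximum

The Hessian at the origin is H = [[-14, 6, -6, -12], [6, -32, 12, 6], [-6, 12, -6, -6], [-12, 6, -6, -12]].
Congruent diagonalization of H (simultaneous row and column reduction) yields pivots -14, -206/7, -42/103, -6/7.
That gives 4 negative pivots.
H is negative definite, so the origin is a strict local maximum.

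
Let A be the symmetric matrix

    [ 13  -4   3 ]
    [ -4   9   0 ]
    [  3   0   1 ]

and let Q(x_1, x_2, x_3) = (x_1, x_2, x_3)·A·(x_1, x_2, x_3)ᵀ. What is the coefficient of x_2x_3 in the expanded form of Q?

The coefficient of x_2x_3 is A[2,3] + A[3,2] = 2·0 = 0.

0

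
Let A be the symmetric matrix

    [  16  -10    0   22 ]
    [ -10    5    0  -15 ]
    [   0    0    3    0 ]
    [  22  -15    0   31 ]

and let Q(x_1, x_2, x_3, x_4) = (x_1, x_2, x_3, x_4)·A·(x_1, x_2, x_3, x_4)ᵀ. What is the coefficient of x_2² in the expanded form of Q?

5

The coefficient of x_2² is the diagonal entry A[2,2] = 5.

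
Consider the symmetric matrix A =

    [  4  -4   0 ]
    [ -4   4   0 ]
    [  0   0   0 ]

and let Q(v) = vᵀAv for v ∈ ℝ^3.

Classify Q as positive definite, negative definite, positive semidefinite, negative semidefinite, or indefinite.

positive semidefinite

Applying the same elementary operations to the rows and columns of A produces a congruent diagonal matrix with entries 4, 0, 0.
Counting signs: 1 positive, 2 zero.
Hence Q is positive semidefinite.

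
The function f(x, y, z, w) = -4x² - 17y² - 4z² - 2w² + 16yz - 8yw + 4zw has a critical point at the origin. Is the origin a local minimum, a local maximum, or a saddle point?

The Hessian at the origin is H = [[-8, 0, 0, 0], [0, -34, 16, -8], [0, 16, -8, 4], [0, -8, 4, -4]].
Congruent diagonalization of H (simultaneous row and column reduction) yields pivots -8, -34, -8/17, -2.
Counting signs: 4 negative.
H is negative definite, so the origin is a strict local maximum.

local maximum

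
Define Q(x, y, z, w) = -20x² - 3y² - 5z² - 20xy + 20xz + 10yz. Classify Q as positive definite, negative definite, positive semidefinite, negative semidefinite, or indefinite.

indefinite

The symmetric matrix is A = [[-20, -10, 10, 0], [-10, -3, 5, 0], [10, 5, -5, 0], [0, 0, 0, 0]].
Applying the same elementary operations to the rows and columns of A produces a congruent diagonal matrix with entries -20, 2, 0, 0.
Counting signs: 1 positive, 1 negative, 2 zero.
Hence Q is indefinite.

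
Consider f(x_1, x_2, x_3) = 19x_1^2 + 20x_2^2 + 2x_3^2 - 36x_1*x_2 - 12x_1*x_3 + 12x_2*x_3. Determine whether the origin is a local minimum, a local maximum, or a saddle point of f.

The Hessian at the origin is H = [[38, -36, -12], [-36, 40, 12], [-12, 12, 4]].
Symmetric row and column elimination reduces H to a congruent diagonal form with pivots 38, 112/19, 1/7.
Counting signs: 3 positive.
H is positive definite, so the origin is a strict local minimum.

local minimum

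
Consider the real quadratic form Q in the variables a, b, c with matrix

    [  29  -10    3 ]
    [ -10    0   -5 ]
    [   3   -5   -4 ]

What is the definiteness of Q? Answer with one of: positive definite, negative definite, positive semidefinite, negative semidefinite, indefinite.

indefinite

Congruent diagonalization of A (simultaneous row and column reduction) yields pivots 29, -100/29, 1/4.
That gives 2 positive, 1 negative pivots.
Hence Q is indefinite.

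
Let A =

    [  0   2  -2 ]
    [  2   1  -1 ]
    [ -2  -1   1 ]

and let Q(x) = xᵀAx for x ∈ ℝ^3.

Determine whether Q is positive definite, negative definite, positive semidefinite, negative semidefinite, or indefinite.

A is congruent to a diagonal matrix with 1 positive, 1 negative and 1 zero entries, so Q is indefinite.

indefinite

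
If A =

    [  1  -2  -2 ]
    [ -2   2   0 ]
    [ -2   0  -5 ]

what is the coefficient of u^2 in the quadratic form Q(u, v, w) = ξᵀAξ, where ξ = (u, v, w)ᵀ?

1

The coefficient of u^2 is the diagonal entry A[1,1] = 1.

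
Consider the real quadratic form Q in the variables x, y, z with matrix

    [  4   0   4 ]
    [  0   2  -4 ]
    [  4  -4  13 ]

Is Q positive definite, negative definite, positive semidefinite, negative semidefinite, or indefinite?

positive definite

Symmetric row and column elimination reduces A to a congruent diagonal form with pivots 4, 2, 1.
Counting signs: 3 positive.
Hence Q is positive definite.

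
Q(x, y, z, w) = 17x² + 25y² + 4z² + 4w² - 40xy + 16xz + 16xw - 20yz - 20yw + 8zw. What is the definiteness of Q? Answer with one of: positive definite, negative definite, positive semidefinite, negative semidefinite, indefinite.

Write A = [[17, -20, 8, 8], [-20, 25, -10, -10], [8, -10, 4, 4], [8, -10, 4, 4]].
Row-reducing A symmetrically gives the diagonal entries 17, 25/17, 0, 0.
Counting signs: 2 positive, 2 zero.
Hence Q is positive semidefinite.

positive semidefinite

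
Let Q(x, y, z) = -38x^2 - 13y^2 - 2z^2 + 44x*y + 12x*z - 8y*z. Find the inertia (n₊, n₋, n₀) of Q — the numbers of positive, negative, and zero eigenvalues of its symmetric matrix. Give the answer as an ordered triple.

Write A = [[-38, 22, 6], [22, -13, -4], [6, -4, -2]].
Row-reducing A symmetrically gives the diagonal entries -38, -5/19, 0.
So there are 2 negative, 1 zero pivots.

(0, 2, 1)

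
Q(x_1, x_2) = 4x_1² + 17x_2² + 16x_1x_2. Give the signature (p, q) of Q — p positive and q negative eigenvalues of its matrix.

The symmetric matrix is A = [[4, 8], [8, 17]].
Row-reducing A symmetrically gives the diagonal entries 4, 1.
That gives 2 positive pivots.

(2, 0)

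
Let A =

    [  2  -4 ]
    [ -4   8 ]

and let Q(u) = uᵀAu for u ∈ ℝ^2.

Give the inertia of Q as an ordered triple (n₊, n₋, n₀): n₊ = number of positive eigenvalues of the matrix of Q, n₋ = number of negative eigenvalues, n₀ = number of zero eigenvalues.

(1, 0, 1)

Congruent diagonalization of A (simultaneous row and column reduction) yields pivots 2, 0.
Counting signs: 1 positive, 1 zero.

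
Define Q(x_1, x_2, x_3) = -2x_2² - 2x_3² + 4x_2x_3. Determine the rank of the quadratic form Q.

The symmetric matrix is A = [[0, 0, 0], [0, -2, 2], [0, 2, -2]].
Symmetric row and column elimination reduces A to a congruent diagonal form with pivots 0, -2, 0.
That gives 1 negative, 2 zero pivots.
The rank is the number of nonzero pivots: 1.

1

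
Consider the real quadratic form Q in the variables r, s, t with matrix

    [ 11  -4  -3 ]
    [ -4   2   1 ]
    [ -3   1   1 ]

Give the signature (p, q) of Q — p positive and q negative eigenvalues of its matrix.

(3, 0)

An LDLᵀ factorisation of A has diagonal entries 11, 6/11, 1/6.
Counting signs: 3 positive.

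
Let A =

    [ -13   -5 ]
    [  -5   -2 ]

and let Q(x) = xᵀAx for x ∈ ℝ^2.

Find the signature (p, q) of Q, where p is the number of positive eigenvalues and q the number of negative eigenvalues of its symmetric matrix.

(0, 2)

Symmetric row and column elimination reduces A to a congruent diagonal form with pivots -13, -1/13.
Counting signs: 2 negative.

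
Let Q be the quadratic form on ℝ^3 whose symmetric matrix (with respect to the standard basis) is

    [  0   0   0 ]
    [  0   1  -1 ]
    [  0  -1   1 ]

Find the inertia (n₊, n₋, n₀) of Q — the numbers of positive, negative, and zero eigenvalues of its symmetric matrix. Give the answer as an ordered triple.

(1, 0, 2)

Symmetric row and column elimination reduces A to a congruent diagonal form with pivots 0, 1, 0.
That gives 1 positive, 2 zero pivots.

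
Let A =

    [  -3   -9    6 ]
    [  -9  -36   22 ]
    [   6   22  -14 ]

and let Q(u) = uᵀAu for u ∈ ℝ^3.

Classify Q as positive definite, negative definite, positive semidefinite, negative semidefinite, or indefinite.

Congruent diagonalization of A (simultaneous row and column reduction) yields pivots -3, -9, -2/9.
That gives 3 negative pivots.
Hence Q is negative definite.

negative definite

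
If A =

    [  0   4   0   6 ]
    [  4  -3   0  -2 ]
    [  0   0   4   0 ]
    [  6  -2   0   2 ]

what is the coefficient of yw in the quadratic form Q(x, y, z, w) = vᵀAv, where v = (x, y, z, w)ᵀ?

-4

The coefficient of yw is A[2,4] + A[4,2] = 2·(-2) = -4.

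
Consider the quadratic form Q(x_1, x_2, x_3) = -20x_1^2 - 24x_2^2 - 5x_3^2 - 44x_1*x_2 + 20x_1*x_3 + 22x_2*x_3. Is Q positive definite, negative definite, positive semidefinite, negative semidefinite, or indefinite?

The associated matrix is A = [[-20, -22, 10], [-22, -24, 11], [10, 11, -5]].
Row-reducing A symmetrically gives the diagonal entries -20, 1/5, 0.
Counting signs: 1 positive, 1 negative, 1 zero.
Hence Q is indefinite.

indefinite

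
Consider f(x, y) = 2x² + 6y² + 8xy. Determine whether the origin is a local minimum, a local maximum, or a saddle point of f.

The Hessian at the origin is H = [[4, 8], [8, 12]].
det H = 4·12 − (8)² = -16 < 0, so H is indefinite.
Therefore the origin is a saddle point.

saddle point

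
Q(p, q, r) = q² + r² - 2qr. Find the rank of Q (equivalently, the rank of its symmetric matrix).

1

Write A = [[0, 0, 0], [0, 1, -1], [0, -1, 1]].
Row-reducing A symmetrically gives the diagonal entries 0, 1, 0.
Counting signs: 1 positive, 2 zero.
The rank is the number of nonzero pivots: 1.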